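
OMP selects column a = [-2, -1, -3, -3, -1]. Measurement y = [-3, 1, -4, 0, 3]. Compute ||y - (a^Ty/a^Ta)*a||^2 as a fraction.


a^T a = 24.
a^T y = 14.
coeff = 14/24 = 7/12.
||r||^2 = 161/6.

161/6


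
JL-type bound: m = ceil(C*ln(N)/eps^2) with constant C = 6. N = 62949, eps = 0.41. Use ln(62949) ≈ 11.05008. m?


ln(62949) ≈ 11.05008.
eps^2 = 0.41^2 = 0.1681.
C*ln(N)/eps^2 ≈ 6*11.05008/0.1681 ≈ 394.4109.
m = ceil(394.4109) = 395.

395


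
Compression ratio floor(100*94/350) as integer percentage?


100*m/n = 100*94/350 ≈ 26.8571.
floor = 26.

26


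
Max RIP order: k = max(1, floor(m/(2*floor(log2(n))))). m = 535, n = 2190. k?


floor(log2(2190)) = 11.
2*11 = 22.
m/(2*floor(log2(n))) = 535/22 ≈ 24.3182.
floor = 24.
k = max(1, 24) = 24.

24


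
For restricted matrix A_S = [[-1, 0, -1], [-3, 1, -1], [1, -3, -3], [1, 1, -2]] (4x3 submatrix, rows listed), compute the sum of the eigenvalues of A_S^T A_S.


Sum of eigenvalues of A_S^T A_S = trace(A_S^T A_S) = sum of squared column norms of A_S.
A_S^T A_S diagonal: [12, 11, 15].
trace = 12 + 11 + 15 = 38.

38


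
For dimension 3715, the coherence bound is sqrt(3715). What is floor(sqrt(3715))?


60^2 = 3600 <= 3715 < 3721 = 61^2, so 60 <= sqrt(3715) < 61.
floor(sqrt(3715)) = 60.

60


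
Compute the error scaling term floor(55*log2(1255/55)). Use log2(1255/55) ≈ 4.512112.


log2(n/k) = log2(1255/55) ≈ 4.512112.
k*log2(n/k) ≈ 55*4.512112 = 248.16616.
floor(248.16616) = 248.

248


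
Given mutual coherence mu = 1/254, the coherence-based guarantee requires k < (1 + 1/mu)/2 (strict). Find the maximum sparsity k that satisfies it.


1/mu = 254.
1 + 1/mu = 255.
(1 + 1/mu)/2 = 127.5 is not an integer, so k_max = floor(127.5) = 127.

127


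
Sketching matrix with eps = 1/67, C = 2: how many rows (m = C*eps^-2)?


1/eps = 67.
(1/eps)^2 = 4489.
m = 2*4489 = 8978.

8978


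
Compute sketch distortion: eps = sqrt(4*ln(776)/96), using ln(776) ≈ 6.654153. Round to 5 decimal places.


ln(776) ≈ 6.654153.
4*ln(N)/m ≈ 4*6.654153/96 ≈ 0.27725637.
eps = sqrt(0.27725637) ≈ 0.5265514 ≈ 0.52655.

0.52655


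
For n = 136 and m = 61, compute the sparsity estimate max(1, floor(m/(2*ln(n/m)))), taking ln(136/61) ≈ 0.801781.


n/m = 136/61.
ln(n/m) ≈ 0.801781.
2*ln(n/m) ≈ 1.603562.
m/(2*ln(n/m)) ≈ 61/1.603562 ≈ 38.0403.
floor = 38.
k_max = max(1, 38) = 38.

38


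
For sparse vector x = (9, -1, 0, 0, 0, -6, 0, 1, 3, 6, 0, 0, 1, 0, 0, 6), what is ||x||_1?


Non-zero entries: [(0, 9), (1, -1), (5, -6), (7, 1), (8, 3), (9, 6), (12, 1), (15, 6)]
Absolute values: [9, 1, 6, 1, 3, 6, 1, 6]
||x||_1 = sum = 33.

33


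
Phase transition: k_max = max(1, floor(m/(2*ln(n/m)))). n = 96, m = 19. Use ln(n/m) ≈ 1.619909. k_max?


n/m = 96/19.
ln(n/m) ≈ 1.619909.
2*ln(n/m) ≈ 3.239818.
m/(2*ln(n/m)) ≈ 19/3.239818 ≈ 5.8645.
floor = 5.
k_max = max(1, 5) = 5.

5


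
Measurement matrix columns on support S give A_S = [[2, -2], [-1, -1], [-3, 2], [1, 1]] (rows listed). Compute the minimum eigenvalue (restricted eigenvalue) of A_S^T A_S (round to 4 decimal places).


A_S^T A_S = [[15, -8], [-8, 10]].
trace = 25.
det = 86.
disc = trace^2 - 4*det = 625 - 4*86 = 281.
sqrt(281) ≈ 16.763055.
lam_min = (25 - sqrt(281))/2 ≈ (25 - 16.763055)/2 = 4.1184725 ≈ 4.1185.

4.1185


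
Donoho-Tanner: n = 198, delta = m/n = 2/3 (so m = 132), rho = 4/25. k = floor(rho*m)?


m = 2/3*198 = 132.
rho = 4/25.
rho*m = 4/25*132 = 21.12.
k = floor(21.12) = 21.

21


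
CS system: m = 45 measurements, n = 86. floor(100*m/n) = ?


100*m/n = 100*45/86 ≈ 52.3256.
floor = 52.

52


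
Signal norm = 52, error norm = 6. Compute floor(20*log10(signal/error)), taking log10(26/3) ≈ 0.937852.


||x||/||e|| = 52/6 = 26/3.
log10(26/3) ≈ 0.937852.
20*log10(||x||/||e||) ≈ 20*0.937852 = 18.75704.
floor(18.75704) = 18.

18


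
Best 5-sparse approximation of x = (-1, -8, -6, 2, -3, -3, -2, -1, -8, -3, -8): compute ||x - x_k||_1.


Sorted |x_i| descending: [8, 8, 8, 6, 3, 3, 3, 2, 2, 1, 1]
Keep top 5: [8, 8, 8, 6, 3]
Tail entries: [3, 3, 2, 2, 1, 1]
L1 error = sum of tail = 12.

12


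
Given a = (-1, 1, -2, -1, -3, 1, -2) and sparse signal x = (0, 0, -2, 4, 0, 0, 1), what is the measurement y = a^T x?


Non-zero terms: ['-2*-2', '-1*4', '-2*1']
Products: [4, -4, -2]
y = sum = -2.

-2


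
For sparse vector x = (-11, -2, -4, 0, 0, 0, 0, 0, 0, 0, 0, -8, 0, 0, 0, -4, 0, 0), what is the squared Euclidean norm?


Non-zero entries: [(0, -11), (1, -2), (2, -4), (11, -8), (15, -4)]
Squares: [121, 4, 16, 64, 16]
||x||_2^2 = sum = 221.

221


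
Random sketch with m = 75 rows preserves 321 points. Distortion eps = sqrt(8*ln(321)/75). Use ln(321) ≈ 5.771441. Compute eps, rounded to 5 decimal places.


ln(321) ≈ 5.771441.
8*ln(N)/m ≈ 8*5.771441/75 ≈ 0.61562037.
eps = sqrt(0.61562037) ≈ 0.7846148 ≈ 0.78461.

0.78461


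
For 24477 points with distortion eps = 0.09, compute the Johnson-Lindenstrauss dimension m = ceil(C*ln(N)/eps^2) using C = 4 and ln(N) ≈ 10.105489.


ln(24477) ≈ 10.105489.
eps^2 = 0.09^2 = 0.0081.
C*ln(N)/eps^2 ≈ 4*10.105489/0.0081 ≈ 4990.3649.
m = ceil(4990.3649) = 4991.

4991


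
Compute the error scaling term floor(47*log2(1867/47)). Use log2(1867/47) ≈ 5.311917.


log2(n/k) = log2(1867/47) ≈ 5.311917.
k*log2(n/k) ≈ 47*5.311917 = 249.660099.
floor(249.660099) = 249.

249


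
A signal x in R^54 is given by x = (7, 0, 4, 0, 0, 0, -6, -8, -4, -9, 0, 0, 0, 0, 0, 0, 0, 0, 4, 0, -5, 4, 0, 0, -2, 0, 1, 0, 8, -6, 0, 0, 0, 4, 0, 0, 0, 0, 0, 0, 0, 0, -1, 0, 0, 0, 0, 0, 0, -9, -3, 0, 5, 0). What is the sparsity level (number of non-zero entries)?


Non-zero positions: [0, 2, 6, 7, 8, 9, 18, 20, 21, 24, 26, 28, 29, 33, 42, 49, 50, 52].
Sparsity = 18.

18


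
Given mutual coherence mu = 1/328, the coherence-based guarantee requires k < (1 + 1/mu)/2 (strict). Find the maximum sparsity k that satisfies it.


1/mu = 328.
1 + 1/mu = 329.
(1 + 1/mu)/2 = 164.5 is not an integer, so k_max = floor(164.5) = 164.

164


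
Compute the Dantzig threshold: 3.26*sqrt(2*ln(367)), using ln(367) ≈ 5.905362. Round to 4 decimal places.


ln(367) ≈ 5.905362.
2*ln(n) ≈ 11.810724.
sqrt(2*ln(n)) ≈ sqrt(11.810724) ≈ 3.436673.
threshold ≈ 3.26*3.436673 = 11.20355398 ≈ 11.2036.

11.2036


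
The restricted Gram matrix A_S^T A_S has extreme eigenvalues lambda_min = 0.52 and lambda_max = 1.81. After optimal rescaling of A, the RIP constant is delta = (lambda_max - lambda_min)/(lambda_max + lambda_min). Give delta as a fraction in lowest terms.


lambda_max - lambda_min = 1.81 - 0.52 = 1.29.
lambda_max + lambda_min = 1.81 + 0.52 = 2.33.
delta = 1.29/2.33 = 129/233.

129/233


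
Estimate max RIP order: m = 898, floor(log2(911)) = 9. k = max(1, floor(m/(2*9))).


floor(log2(911)) = 9.
2*9 = 18.
m/(2*floor(log2(n))) = 898/18 ≈ 49.8889.
floor = 49.
k = max(1, 49) = 49.

49


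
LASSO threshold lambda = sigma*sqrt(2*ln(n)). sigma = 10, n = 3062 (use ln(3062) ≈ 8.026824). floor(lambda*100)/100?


ln(3062) ≈ 8.026824.
2*ln(n) ≈ 16.053648.
sqrt(2*ln(n)) ≈ sqrt(16.053648) ≈ 4.0067.
lambda ≈ 10*4.0067 = 40.067.
floor(lambda*100)/100 = 40.06.

40.06


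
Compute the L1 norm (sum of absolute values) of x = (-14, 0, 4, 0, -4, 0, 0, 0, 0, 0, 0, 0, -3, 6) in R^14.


Non-zero entries: [(0, -14), (2, 4), (4, -4), (12, -3), (13, 6)]
Absolute values: [14, 4, 4, 3, 6]
||x||_1 = sum = 31.

31


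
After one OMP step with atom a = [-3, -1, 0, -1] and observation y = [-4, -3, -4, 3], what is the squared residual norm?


a^T a = 11.
a^T y = 12.
coeff = 12/11 = 12/11.
||r||^2 = 406/11.

406/11


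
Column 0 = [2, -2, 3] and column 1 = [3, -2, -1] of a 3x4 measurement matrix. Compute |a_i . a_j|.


Inner product: 2*3 + -2*-2 + 3*-1
Products: [6, 4, -3]
Sum = 7.
|dot| = 7.

7


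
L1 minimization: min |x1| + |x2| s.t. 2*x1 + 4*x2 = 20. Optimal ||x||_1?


Axis intercepts:
  x1 = 10, x2 = 0: L1 = 10
  x1 = 0, x2 = 5: L1 = 5
x* = (0, 5)
||x*||_1 = 5.

5


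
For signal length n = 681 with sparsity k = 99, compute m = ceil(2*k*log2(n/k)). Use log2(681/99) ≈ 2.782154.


log2(n/k) = log2(681/99) ≈ 2.782154.
2*k*log2(n/k) ≈ 2*99*2.782154 = 550.866492.
m = ceil(550.866492) = 551.

551


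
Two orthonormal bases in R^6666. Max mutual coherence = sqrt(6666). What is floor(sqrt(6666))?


81^2 = 6561 <= 6666 < 6724 = 82^2, so 81 <= sqrt(6666) < 82.
floor(sqrt(6666)) = 81.

81


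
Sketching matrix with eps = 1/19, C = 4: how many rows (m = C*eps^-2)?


1/eps = 19.
(1/eps)^2 = 361.
m = 4*361 = 1444.

1444


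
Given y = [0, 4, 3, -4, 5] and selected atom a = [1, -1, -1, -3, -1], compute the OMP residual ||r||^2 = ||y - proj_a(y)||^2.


a^T a = 13.
a^T y = 0.
coeff = 0/13 = 0.
||r||^2 = 66.

66


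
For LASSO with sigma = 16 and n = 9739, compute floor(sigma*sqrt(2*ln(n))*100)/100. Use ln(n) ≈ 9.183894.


ln(9739) ≈ 9.183894.
2*ln(n) ≈ 18.367788.
sqrt(2*ln(n)) ≈ sqrt(18.367788) ≈ 4.285766.
lambda ≈ 16*4.285766 = 68.572256.
floor(lambda*100)/100 = 68.57.

68.57


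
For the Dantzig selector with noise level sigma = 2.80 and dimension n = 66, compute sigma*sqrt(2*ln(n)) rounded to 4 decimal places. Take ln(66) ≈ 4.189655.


ln(66) ≈ 4.189655.
2*ln(n) ≈ 8.37931.
sqrt(2*ln(n)) ≈ sqrt(8.37931) ≈ 2.894704.
threshold ≈ 2.80*2.894704 = 8.1051712 ≈ 8.1052.

8.1052


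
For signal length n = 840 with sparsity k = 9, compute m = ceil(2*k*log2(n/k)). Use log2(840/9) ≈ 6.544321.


log2(n/k) = log2(840/9) ≈ 6.544321.
2*k*log2(n/k) ≈ 2*9*6.544321 = 117.797778.
m = ceil(117.797778) = 118.

118


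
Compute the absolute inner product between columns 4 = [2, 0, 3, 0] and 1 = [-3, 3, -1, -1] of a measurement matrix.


Inner product: 2*-3 + 0*3 + 3*-1 + 0*-1
Products: [-6, 0, -3, 0]
Sum = -9.
|dot| = 9.

9


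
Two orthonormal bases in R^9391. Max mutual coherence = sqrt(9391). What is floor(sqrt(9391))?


96^2 = 9216 <= 9391 < 9409 = 97^2, so 96 <= sqrt(9391) < 97.
floor(sqrt(9391)) = 96.

96


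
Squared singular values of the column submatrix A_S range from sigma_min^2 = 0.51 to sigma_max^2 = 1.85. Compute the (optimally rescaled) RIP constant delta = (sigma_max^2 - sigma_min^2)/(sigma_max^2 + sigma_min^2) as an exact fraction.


lambda_max - lambda_min = 1.85 - 0.51 = 1.34.
lambda_max + lambda_min = 1.85 + 0.51 = 2.36.
delta = 1.34/2.36 = 134/236 = 67/118.

67/118


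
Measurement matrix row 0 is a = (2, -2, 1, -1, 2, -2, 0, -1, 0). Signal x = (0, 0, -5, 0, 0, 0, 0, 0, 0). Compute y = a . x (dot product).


Non-zero terms: ['1*-5']
Products: [-5]
y = sum = -5.

-5


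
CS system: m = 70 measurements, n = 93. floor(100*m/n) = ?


100*m/n = 100*70/93 ≈ 75.2688.
floor = 75.

75


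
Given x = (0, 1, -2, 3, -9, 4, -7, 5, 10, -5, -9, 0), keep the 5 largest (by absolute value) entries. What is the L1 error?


Sorted |x_i| descending: [10, 9, 9, 7, 5, 5, 4, 3, 2, 1, 0, 0]
Keep top 5: [10, 9, 9, 7, 5]
Tail entries: [5, 4, 3, 2, 1, 0, 0]
L1 error = sum of tail = 15.

15


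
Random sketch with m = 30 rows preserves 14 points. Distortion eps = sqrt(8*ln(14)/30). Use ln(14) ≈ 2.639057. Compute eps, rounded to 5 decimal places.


ln(14) ≈ 2.639057.
8*ln(N)/m ≈ 8*2.639057/30 ≈ 0.70374853.
eps = sqrt(0.70374853) ≈ 0.8388972 ≈ 0.83890.

0.83890


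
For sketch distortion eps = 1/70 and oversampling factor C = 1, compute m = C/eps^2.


1/eps = 70.
(1/eps)^2 = 4900.
m = 1*4900 = 4900.

4900


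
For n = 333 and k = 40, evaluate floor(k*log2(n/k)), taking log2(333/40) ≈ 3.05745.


log2(n/k) = log2(333/40) ≈ 3.05745.
k*log2(n/k) ≈ 40*3.05745 = 122.298.
floor(122.298) = 122.

122


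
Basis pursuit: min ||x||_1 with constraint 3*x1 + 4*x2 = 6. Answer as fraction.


Axis intercepts:
  x1 = 2, x2 = 0: L1 = 2
  x1 = 0, x2 = 3/2: L1 = 3/2
x* = (0, 3/2)
||x*||_1 = 3/2.

3/2


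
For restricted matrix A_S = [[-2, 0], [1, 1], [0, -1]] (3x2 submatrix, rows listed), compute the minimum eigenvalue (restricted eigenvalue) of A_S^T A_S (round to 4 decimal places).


A_S^T A_S = [[5, 1], [1, 2]].
trace = 7.
det = 9.
disc = trace^2 - 4*det = 49 - 4*9 = 13.
sqrt(13) ≈ 3.605551.
lam_min = (7 - sqrt(13))/2 ≈ (7 - 3.605551)/2 = 1.6972245 ≈ 1.6972.

1.6972


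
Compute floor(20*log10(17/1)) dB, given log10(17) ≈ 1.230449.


||x||/||e|| = 17/1 = 17.
log10(17) ≈ 1.230449.
20*log10(||x||/||e||) ≈ 20*1.230449 = 24.60898.
floor(24.60898) = 24.

24


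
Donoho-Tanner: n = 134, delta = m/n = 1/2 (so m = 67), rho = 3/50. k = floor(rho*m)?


m = 1/2*134 = 67.
rho = 3/50.
rho*m = 3/50*67 = 4.02.
k = floor(4.02) = 4.

4


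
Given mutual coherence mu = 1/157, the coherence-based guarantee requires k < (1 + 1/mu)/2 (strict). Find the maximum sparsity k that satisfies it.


1/mu = 157.
1 + 1/mu = 158.
(1 + 1/mu)/2 = 79 is an integer and the inequality is strict, so k_max = 79 - 1 = 78.

78


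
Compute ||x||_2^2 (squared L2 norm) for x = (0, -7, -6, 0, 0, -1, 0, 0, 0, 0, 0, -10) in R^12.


Non-zero entries: [(1, -7), (2, -6), (5, -1), (11, -10)]
Squares: [49, 36, 1, 100]
||x||_2^2 = sum = 186.

186


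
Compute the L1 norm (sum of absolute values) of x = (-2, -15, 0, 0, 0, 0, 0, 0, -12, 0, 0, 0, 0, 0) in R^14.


Non-zero entries: [(0, -2), (1, -15), (8, -12)]
Absolute values: [2, 15, 12]
||x||_1 = sum = 29.

29


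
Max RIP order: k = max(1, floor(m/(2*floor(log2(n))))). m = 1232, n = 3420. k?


floor(log2(3420)) = 11.
2*11 = 22.
m/(2*floor(log2(n))) = 1232/22 ≈ 56.0.
floor = 56.
k = max(1, 56) = 56.

56


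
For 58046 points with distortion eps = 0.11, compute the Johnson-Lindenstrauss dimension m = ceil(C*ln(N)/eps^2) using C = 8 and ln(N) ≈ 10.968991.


ln(58046) ≈ 10.968991.
eps^2 = 0.11^2 = 0.0121.
C*ln(N)/eps^2 ≈ 8*10.968991/0.0121 ≈ 7252.2255.
m = ceil(7252.2255) = 7253.

7253


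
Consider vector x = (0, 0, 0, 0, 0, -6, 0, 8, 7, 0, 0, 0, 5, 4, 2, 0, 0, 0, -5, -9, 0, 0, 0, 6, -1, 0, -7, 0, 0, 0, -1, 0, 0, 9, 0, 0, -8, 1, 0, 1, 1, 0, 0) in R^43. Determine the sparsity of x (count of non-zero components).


Non-zero positions: [5, 7, 8, 12, 13, 14, 18, 19, 23, 24, 26, 30, 33, 36, 37, 39, 40].
Sparsity = 17.

17


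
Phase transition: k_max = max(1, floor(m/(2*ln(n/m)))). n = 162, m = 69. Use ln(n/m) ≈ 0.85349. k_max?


n/m = 162/69 = 54/23.
ln(n/m) ≈ 0.85349.
2*ln(n/m) ≈ 1.70698.
m/(2*ln(n/m)) ≈ 69/1.70698 ≈ 40.4223.
floor = 40.
k_max = max(1, 40) = 40.

40


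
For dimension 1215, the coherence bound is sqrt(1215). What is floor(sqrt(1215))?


34^2 = 1156 <= 1215 < 1225 = 35^2, so 34 <= sqrt(1215) < 35.
floor(sqrt(1215)) = 34.

34


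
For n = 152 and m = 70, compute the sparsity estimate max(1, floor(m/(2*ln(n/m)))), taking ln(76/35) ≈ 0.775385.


n/m = 152/70 = 76/35.
ln(n/m) ≈ 0.775385.
2*ln(n/m) ≈ 1.55077.
m/(2*ln(n/m)) ≈ 70/1.55077 ≈ 45.1389.
floor = 45.
k_max = max(1, 45) = 45.

45


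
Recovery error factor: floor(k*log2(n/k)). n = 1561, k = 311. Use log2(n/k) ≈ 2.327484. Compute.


log2(n/k) = log2(1561/311) ≈ 2.327484.
k*log2(n/k) ≈ 311*2.327484 = 723.847524.
floor(723.847524) = 723.

723


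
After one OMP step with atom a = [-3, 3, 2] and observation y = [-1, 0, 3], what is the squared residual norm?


a^T a = 22.
a^T y = 9.
coeff = 9/22 = 9/22.
||r||^2 = 139/22.

139/22


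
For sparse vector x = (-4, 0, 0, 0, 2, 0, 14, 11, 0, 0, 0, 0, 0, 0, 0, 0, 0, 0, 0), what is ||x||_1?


Non-zero entries: [(0, -4), (4, 2), (6, 14), (7, 11)]
Absolute values: [4, 2, 14, 11]
||x||_1 = sum = 31.

31


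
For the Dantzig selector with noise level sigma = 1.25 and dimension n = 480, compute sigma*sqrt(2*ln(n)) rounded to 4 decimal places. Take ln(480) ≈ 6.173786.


ln(480) ≈ 6.173786.
2*ln(n) ≈ 12.347572.
sqrt(2*ln(n)) ≈ sqrt(12.347572) ≈ 3.513911.
threshold ≈ 1.25*3.513911 = 4.39238875 ≈ 4.3924.

4.3924


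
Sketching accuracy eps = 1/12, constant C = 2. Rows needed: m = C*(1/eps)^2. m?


1/eps = 12.
(1/eps)^2 = 144.
m = 2*144 = 288.

288


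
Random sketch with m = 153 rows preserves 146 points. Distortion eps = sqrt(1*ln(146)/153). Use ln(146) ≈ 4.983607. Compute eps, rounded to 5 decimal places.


ln(146) ≈ 4.983607.
1*ln(N)/m ≈ 1*4.983607/153 ≈ 0.03257259.
eps = sqrt(0.03257259) ≈ 0.1804788 ≈ 0.18048.

0.18048


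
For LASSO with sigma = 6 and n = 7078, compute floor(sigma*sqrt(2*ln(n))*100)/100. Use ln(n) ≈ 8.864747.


ln(7078) ≈ 8.864747.
2*ln(n) ≈ 17.729494.
sqrt(2*ln(n)) ≈ sqrt(17.729494) ≈ 4.210641.
lambda ≈ 6*4.210641 = 25.263846.
floor(lambda*100)/100 = 25.26.

25.26


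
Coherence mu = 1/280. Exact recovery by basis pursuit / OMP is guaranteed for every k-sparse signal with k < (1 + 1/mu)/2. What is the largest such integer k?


1/mu = 280.
1 + 1/mu = 281.
(1 + 1/mu)/2 = 140.5 is not an integer, so k_max = floor(140.5) = 140.

140


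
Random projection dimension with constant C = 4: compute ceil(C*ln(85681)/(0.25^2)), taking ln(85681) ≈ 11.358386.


ln(85681) ≈ 11.358386.
eps^2 = 0.25^2 = 0.0625.
C*ln(N)/eps^2 ≈ 4*11.358386/0.0625 ≈ 726.9367.
m = ceil(726.9367) = 727.

727


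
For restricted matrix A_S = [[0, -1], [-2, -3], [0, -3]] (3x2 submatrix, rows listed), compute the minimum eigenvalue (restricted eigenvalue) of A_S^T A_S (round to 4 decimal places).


A_S^T A_S = [[4, 6], [6, 19]].
trace = 23.
det = 40.
disc = trace^2 - 4*det = 529 - 4*40 = 369.
sqrt(369) ≈ 19.209373.
lam_min = (23 - sqrt(369))/2 ≈ (23 - 19.209373)/2 = 1.8953135 ≈ 1.8953.

1.8953


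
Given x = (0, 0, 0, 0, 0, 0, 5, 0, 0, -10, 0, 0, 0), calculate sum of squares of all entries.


Non-zero entries: [(6, 5), (9, -10)]
Squares: [25, 100]
||x||_2^2 = sum = 125.

125


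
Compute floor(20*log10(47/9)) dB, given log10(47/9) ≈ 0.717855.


||x||/||e|| = 47/9.
log10(47/9) ≈ 0.717855.
20*log10(||x||/||e||) ≈ 20*0.717855 = 14.3571.
floor(14.3571) = 14.

14


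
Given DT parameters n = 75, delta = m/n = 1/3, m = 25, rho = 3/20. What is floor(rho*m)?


m = 1/3*75 = 25.
rho = 3/20.
rho*m = 3/20*25 = 3.75.
k = floor(3.75) = 3.

3


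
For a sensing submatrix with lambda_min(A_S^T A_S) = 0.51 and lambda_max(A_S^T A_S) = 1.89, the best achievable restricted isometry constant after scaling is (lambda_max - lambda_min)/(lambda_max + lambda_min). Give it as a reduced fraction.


lambda_max - lambda_min = 1.89 - 0.51 = 1.38.
lambda_max + lambda_min = 1.89 + 0.51 = 2.40.
delta = 1.38/2.40 = 138/240 = 23/40.

23/40


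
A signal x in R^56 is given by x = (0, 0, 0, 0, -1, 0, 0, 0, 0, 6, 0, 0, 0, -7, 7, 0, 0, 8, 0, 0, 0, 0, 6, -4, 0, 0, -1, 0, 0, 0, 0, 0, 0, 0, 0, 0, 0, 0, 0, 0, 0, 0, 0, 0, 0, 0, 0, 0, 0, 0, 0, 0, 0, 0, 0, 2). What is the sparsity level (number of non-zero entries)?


Non-zero positions: [4, 9, 13, 14, 17, 22, 23, 26, 55].
Sparsity = 9.

9


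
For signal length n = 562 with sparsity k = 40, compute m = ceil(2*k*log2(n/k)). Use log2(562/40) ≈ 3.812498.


log2(n/k) = log2(562/40) ≈ 3.812498.
2*k*log2(n/k) ≈ 2*40*3.812498 = 304.99984.
m = ceil(304.99984) = 305.

305


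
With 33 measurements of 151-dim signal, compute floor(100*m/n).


100*m/n = 100*33/151 ≈ 21.8543.
floor = 21.

21


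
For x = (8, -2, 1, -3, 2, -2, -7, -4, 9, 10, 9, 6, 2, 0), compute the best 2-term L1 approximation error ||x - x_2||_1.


Sorted |x_i| descending: [10, 9, 9, 8, 7, 6, 4, 3, 2, 2, 2, 2, 1, 0]
Keep top 2: [10, 9]
Tail entries: [9, 8, 7, 6, 4, 3, 2, 2, 2, 2, 1, 0]
L1 error = sum of tail = 46.

46


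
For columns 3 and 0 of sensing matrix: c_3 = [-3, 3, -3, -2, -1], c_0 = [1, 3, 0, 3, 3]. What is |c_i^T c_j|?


Inner product: -3*1 + 3*3 + -3*0 + -2*3 + -1*3
Products: [-3, 9, 0, -6, -3]
Sum = -3.
|dot| = 3.

3


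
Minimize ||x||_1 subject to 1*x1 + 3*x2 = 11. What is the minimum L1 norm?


Axis intercepts:
  x1 = 11, x2 = 0: L1 = 11
  x1 = 0, x2 = 11/3: L1 = 11/3
x* = (0, 11/3)
||x*||_1 = 11/3.

11/3


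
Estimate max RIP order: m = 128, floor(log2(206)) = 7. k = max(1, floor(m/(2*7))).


floor(log2(206)) = 7.
2*7 = 14.
m/(2*floor(log2(n))) = 128/14 ≈ 9.1429.
floor = 9.
k = max(1, 9) = 9.

9


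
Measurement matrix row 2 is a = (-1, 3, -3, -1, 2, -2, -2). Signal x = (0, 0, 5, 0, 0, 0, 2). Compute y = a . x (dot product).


Non-zero terms: ['-3*5', '-2*2']
Products: [-15, -4]
y = sum = -19.

-19


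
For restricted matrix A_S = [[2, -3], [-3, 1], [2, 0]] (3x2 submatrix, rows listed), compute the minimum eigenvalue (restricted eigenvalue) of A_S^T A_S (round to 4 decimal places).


A_S^T A_S = [[17, -9], [-9, 10]].
trace = 27.
det = 89.
disc = trace^2 - 4*det = 729 - 4*89 = 373.
sqrt(373) ≈ 19.313208.
lam_min = (27 - sqrt(373))/2 ≈ (27 - 19.313208)/2 = 3.843396 ≈ 3.8434.

3.8434


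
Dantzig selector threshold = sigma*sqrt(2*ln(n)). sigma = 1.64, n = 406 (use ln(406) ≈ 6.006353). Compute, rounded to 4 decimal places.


ln(406) ≈ 6.006353.
2*ln(n) ≈ 12.012706.
sqrt(2*ln(n)) ≈ sqrt(12.012706) ≈ 3.465935.
threshold ≈ 1.64*3.465935 = 5.6841334 ≈ 5.6841.

5.6841


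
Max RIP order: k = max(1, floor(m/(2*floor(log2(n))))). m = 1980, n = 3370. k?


floor(log2(3370)) = 11.
2*11 = 22.
m/(2*floor(log2(n))) = 1980/22 ≈ 90.0.
floor = 90.
k = max(1, 90) = 90.

90


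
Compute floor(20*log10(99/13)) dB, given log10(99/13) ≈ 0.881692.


||x||/||e|| = 99/13.
log10(99/13) ≈ 0.881692.
20*log10(||x||/||e||) ≈ 20*0.881692 = 17.63384.
floor(17.63384) = 17.

17


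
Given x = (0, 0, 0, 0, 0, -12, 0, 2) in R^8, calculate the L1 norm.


Non-zero entries: [(5, -12), (7, 2)]
Absolute values: [12, 2]
||x||_1 = sum = 14.

14


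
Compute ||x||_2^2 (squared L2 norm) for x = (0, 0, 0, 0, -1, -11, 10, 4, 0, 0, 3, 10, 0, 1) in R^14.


Non-zero entries: [(4, -1), (5, -11), (6, 10), (7, 4), (10, 3), (11, 10), (13, 1)]
Squares: [1, 121, 100, 16, 9, 100, 1]
||x||_2^2 = sum = 348.

348


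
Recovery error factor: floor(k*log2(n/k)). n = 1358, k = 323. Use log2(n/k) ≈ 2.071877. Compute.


log2(n/k) = log2(1358/323) ≈ 2.071877.
k*log2(n/k) ≈ 323*2.071877 = 669.216271.
floor(669.216271) = 669.

669


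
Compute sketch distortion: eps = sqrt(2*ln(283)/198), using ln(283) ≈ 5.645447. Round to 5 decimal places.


ln(283) ≈ 5.645447.
2*ln(N)/m ≈ 2*5.645447/198 ≈ 0.05702472.
eps = sqrt(0.05702472) ≈ 0.2387985 ≈ 0.23880.

0.23880


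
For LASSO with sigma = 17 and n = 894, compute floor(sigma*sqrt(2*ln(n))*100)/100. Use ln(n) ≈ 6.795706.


ln(894) ≈ 6.795706.
2*ln(n) ≈ 13.591412.
sqrt(2*ln(n)) ≈ sqrt(13.591412) ≈ 3.686653.
lambda ≈ 17*3.686653 = 62.673101.
floor(lambda*100)/100 = 62.67.

62.67


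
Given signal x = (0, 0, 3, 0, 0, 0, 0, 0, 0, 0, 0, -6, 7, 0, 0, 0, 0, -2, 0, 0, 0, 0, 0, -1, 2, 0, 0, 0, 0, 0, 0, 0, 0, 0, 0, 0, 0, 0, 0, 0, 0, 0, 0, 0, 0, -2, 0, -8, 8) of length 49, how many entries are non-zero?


Non-zero positions: [2, 11, 12, 17, 23, 24, 45, 47, 48].
Sparsity = 9.

9


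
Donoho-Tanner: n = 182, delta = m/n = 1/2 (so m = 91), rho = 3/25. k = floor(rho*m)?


m = 1/2*182 = 91.
rho = 3/25.
rho*m = 3/25*91 = 10.92.
k = floor(10.92) = 10.

10


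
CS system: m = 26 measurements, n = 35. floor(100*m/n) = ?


100*m/n = 100*26/35 ≈ 74.2857.
floor = 74.

74


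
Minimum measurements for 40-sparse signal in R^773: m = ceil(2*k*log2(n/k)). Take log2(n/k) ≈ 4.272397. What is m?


log2(n/k) = log2(773/40) ≈ 4.272397.
2*k*log2(n/k) ≈ 2*40*4.272397 = 341.79176.
m = ceil(341.79176) = 342.

342


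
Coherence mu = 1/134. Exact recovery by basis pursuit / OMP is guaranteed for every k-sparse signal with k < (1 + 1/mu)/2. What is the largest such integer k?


1/mu = 134.
1 + 1/mu = 135.
(1 + 1/mu)/2 = 67.5 is not an integer, so k_max = floor(67.5) = 67.

67


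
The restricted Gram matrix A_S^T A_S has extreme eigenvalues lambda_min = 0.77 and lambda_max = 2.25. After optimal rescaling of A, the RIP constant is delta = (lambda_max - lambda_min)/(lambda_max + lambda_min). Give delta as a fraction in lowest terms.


lambda_max - lambda_min = 2.25 - 0.77 = 1.48.
lambda_max + lambda_min = 2.25 + 0.77 = 3.02.
delta = 1.48/3.02 = 148/302 = 74/151.

74/151


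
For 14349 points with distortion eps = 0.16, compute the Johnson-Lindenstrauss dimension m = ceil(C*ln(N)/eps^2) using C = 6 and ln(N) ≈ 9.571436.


ln(14349) ≈ 9.571436.
eps^2 = 0.16^2 = 0.0256.
C*ln(N)/eps^2 ≈ 6*9.571436/0.0256 ≈ 2243.3053.
m = ceil(2243.3053) = 2244.

2244


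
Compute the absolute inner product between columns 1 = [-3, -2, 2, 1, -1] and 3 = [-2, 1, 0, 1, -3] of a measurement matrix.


Inner product: -3*-2 + -2*1 + 2*0 + 1*1 + -1*-3
Products: [6, -2, 0, 1, 3]
Sum = 8.
|dot| = 8.

8


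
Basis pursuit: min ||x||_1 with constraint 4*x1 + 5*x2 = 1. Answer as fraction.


Axis intercepts:
  x1 = 1/4, x2 = 0: L1 = 1/4
  x1 = 0, x2 = 1/5: L1 = 1/5
x* = (0, 1/5)
||x*||_1 = 1/5.

1/5


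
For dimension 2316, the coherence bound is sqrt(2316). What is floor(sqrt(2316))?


48^2 = 2304 <= 2316 < 2401 = 49^2, so 48 <= sqrt(2316) < 49.
floor(sqrt(2316)) = 48.

48


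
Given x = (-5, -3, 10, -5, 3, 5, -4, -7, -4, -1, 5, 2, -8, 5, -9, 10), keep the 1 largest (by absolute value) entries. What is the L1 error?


Sorted |x_i| descending: [10, 10, 9, 8, 7, 5, 5, 5, 5, 5, 4, 4, 3, 3, 2, 1]
Keep top 1: [10]
Tail entries: [10, 9, 8, 7, 5, 5, 5, 5, 5, 4, 4, 3, 3, 2, 1]
L1 error = sum of tail = 76.

76


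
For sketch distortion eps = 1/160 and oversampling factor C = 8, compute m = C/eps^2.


1/eps = 160.
(1/eps)^2 = 25600.
m = 8*25600 = 204800.

204800


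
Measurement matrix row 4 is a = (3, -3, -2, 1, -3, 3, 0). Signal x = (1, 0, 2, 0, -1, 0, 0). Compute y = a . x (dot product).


Non-zero terms: ['3*1', '-2*2', '-3*-1']
Products: [3, -4, 3]
y = sum = 2.

2


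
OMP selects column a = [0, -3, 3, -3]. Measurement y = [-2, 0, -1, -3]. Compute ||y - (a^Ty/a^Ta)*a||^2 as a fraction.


a^T a = 27.
a^T y = 6.
coeff = 6/27 = 2/9.
||r||^2 = 38/3.

38/3


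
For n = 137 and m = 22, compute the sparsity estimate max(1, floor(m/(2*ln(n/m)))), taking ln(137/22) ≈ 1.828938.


n/m = 137/22.
ln(n/m) ≈ 1.828938.
2*ln(n/m) ≈ 3.657876.
m/(2*ln(n/m)) ≈ 22/3.657876 ≈ 6.0144.
floor = 6.
k_max = max(1, 6) = 6.

6


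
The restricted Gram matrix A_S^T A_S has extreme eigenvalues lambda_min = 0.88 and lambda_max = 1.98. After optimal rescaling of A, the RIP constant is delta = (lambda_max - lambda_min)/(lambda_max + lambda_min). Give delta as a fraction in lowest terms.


lambda_max - lambda_min = 1.98 - 0.88 = 1.10.
lambda_max + lambda_min = 1.98 + 0.88 = 2.86.
delta = 1.10/2.86 = 110/286 = 5/13.

5/13


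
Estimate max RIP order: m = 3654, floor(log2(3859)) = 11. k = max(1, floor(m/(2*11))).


floor(log2(3859)) = 11.
2*11 = 22.
m/(2*floor(log2(n))) = 3654/22 ≈ 166.0909.
floor = 166.
k = max(1, 166) = 166.

166


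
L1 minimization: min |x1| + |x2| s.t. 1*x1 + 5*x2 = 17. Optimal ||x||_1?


Axis intercepts:
  x1 = 17, x2 = 0: L1 = 17
  x1 = 0, x2 = 17/5: L1 = 17/5
x* = (0, 17/5)
||x*||_1 = 17/5.

17/5


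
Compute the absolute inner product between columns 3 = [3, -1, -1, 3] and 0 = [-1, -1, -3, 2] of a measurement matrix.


Inner product: 3*-1 + -1*-1 + -1*-3 + 3*2
Products: [-3, 1, 3, 6]
Sum = 7.
|dot| = 7.

7


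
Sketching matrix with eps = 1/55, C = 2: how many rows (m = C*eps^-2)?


1/eps = 55.
(1/eps)^2 = 3025.
m = 2*3025 = 6050.

6050


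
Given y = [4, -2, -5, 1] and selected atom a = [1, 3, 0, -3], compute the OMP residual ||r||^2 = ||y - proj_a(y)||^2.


a^T a = 19.
a^T y = -5.
coeff = -5/19 = -5/19.
||r||^2 = 849/19.

849/19


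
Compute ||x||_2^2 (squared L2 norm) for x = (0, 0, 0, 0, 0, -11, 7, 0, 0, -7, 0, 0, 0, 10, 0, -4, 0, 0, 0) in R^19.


Non-zero entries: [(5, -11), (6, 7), (9, -7), (13, 10), (15, -4)]
Squares: [121, 49, 49, 100, 16]
||x||_2^2 = sum = 335.

335


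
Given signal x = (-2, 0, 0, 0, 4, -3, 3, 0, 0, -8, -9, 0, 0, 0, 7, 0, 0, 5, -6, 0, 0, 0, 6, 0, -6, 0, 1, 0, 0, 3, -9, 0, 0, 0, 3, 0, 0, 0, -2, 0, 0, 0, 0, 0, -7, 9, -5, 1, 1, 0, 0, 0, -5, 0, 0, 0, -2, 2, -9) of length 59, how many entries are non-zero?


Non-zero positions: [0, 4, 5, 6, 9, 10, 14, 17, 18, 22, 24, 26, 29, 30, 34, 38, 44, 45, 46, 47, 48, 52, 56, 57, 58].
Sparsity = 25.

25


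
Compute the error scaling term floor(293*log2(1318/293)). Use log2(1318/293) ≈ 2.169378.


log2(n/k) = log2(1318/293) ≈ 2.169378.
k*log2(n/k) ≈ 293*2.169378 = 635.627754.
floor(635.627754) = 635.

635


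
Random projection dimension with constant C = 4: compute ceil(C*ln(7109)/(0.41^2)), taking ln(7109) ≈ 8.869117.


ln(7109) ≈ 8.869117.
eps^2 = 0.41^2 = 0.1681.
C*ln(N)/eps^2 ≈ 4*8.869117/0.1681 ≈ 211.0438.
m = ceil(211.0438) = 212.

212


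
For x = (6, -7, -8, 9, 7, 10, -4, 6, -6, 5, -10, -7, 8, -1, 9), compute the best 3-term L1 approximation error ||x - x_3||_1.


Sorted |x_i| descending: [10, 10, 9, 9, 8, 8, 7, 7, 7, 6, 6, 6, 5, 4, 1]
Keep top 3: [10, 10, 9]
Tail entries: [9, 8, 8, 7, 7, 7, 6, 6, 6, 5, 4, 1]
L1 error = sum of tail = 74.

74


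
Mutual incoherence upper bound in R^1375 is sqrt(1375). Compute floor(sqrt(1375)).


37^2 = 1369 <= 1375 < 1444 = 38^2, so 37 <= sqrt(1375) < 38.
floor(sqrt(1375)) = 37.

37


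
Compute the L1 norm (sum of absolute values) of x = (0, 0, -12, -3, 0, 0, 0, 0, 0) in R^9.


Non-zero entries: [(2, -12), (3, -3)]
Absolute values: [12, 3]
||x||_1 = sum = 15.

15


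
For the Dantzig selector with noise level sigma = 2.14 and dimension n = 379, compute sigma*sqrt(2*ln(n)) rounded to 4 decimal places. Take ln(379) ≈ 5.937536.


ln(379) ≈ 5.937536.
2*ln(n) ≈ 11.875072.
sqrt(2*ln(n)) ≈ sqrt(11.875072) ≈ 3.446023.
threshold ≈ 2.14*3.446023 = 7.37448922 ≈ 7.3745.

7.3745


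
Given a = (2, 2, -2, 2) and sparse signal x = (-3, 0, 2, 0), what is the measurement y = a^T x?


Non-zero terms: ['2*-3', '-2*2']
Products: [-6, -4]
y = sum = -10.

-10


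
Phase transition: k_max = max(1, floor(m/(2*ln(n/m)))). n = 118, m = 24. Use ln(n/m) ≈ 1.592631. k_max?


n/m = 118/24 = 59/12.
ln(n/m) ≈ 1.592631.
2*ln(n/m) ≈ 3.185262.
m/(2*ln(n/m)) ≈ 24/3.185262 ≈ 7.5347.
floor = 7.
k_max = max(1, 7) = 7.

7


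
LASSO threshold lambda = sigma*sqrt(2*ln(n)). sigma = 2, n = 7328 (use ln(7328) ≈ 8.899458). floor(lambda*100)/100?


ln(7328) ≈ 8.899458.
2*ln(n) ≈ 17.798916.
sqrt(2*ln(n)) ≈ sqrt(17.798916) ≈ 4.218876.
lambda ≈ 2*4.218876 = 8.437752.
floor(lambda*100)/100 = 8.43.

8.43


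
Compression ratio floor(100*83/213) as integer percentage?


100*m/n = 100*83/213 ≈ 38.9671.
floor = 38.

38


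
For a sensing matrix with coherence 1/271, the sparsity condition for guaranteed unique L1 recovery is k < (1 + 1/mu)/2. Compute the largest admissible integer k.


1/mu = 271.
1 + 1/mu = 272.
(1 + 1/mu)/2 = 136 is an integer and the inequality is strict, so k_max = 136 - 1 = 135.

135


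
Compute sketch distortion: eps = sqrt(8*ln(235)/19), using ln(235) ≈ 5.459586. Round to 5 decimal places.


ln(235) ≈ 5.459586.
8*ln(N)/m ≈ 8*5.459586/19 ≈ 2.29877305.
eps = sqrt(2.29877305) ≈ 1.5161705 ≈ 1.51617.

1.51617


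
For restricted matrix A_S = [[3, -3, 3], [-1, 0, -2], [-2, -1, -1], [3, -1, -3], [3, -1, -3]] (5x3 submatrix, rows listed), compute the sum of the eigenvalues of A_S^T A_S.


Sum of eigenvalues of A_S^T A_S = trace(A_S^T A_S) = sum of squared column norms of A_S.
A_S^T A_S diagonal: [32, 12, 32].
trace = 32 + 12 + 32 = 76.

76


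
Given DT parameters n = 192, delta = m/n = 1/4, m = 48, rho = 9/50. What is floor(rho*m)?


m = 1/4*192 = 48.
rho = 9/50.
rho*m = 9/50*48 = 8.64.
k = floor(8.64) = 8.

8


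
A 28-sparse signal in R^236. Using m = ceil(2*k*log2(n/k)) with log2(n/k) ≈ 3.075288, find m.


log2(n/k) = log2(236/28) ≈ 3.075288.
2*k*log2(n/k) ≈ 2*28*3.075288 = 172.216128.
m = ceil(172.216128) = 173.

173


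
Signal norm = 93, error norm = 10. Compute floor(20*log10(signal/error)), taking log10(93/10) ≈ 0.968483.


||x||/||e|| = 93/10.
log10(93/10) ≈ 0.968483.
20*log10(||x||/||e||) ≈ 20*0.968483 = 19.36966.
floor(19.36966) = 19.

19


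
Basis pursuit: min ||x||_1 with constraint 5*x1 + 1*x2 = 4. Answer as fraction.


Axis intercepts:
  x1 = 4/5, x2 = 0: L1 = 4/5
  x1 = 0, x2 = 4: L1 = 4
x* = (4/5, 0)
||x*||_1 = 4/5.

4/5


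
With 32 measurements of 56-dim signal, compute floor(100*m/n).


100*m/n = 100*32/56 ≈ 57.1429.
floor = 57.

57


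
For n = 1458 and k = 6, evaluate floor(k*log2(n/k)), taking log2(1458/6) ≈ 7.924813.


log2(n/k) = log2(1458/6) ≈ 7.924813.
k*log2(n/k) ≈ 6*7.924813 = 47.548878.
floor(47.548878) = 47.

47


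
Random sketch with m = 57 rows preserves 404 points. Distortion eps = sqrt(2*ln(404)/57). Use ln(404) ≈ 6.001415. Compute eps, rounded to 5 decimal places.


ln(404) ≈ 6.001415.
2*ln(N)/m ≈ 2*6.001415/57 ≈ 0.21057596.
eps = sqrt(0.21057596) ≈ 0.4588856 ≈ 0.45889.

0.45889


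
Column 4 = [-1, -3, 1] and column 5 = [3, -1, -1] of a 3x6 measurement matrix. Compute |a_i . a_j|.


Inner product: -1*3 + -3*-1 + 1*-1
Products: [-3, 3, -1]
Sum = -1.
|dot| = 1.

1


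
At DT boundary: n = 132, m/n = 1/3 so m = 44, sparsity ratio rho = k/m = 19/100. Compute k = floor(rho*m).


m = 1/3*132 = 44.
rho = 19/100.
rho*m = 19/100*44 = 8.36.
k = floor(8.36) = 8.

8


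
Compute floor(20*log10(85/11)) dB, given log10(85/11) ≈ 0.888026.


||x||/||e|| = 85/11.
log10(85/11) ≈ 0.888026.
20*log10(||x||/||e||) ≈ 20*0.888026 = 17.76052.
floor(17.76052) = 17.

17


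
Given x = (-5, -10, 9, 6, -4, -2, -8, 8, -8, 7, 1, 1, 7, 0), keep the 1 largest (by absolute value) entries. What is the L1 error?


Sorted |x_i| descending: [10, 9, 8, 8, 8, 7, 7, 6, 5, 4, 2, 1, 1, 0]
Keep top 1: [10]
Tail entries: [9, 8, 8, 8, 7, 7, 6, 5, 4, 2, 1, 1, 0]
L1 error = sum of tail = 66.

66


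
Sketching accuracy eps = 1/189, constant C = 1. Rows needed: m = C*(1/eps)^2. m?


1/eps = 189.
(1/eps)^2 = 35721.
m = 1*35721 = 35721.

35721


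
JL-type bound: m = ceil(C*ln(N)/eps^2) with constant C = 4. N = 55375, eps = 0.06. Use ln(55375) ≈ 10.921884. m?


ln(55375) ≈ 10.921884.
eps^2 = 0.06^2 = 0.0036.
C*ln(N)/eps^2 ≈ 4*10.921884/0.0036 ≈ 12135.4267.
m = ceil(12135.4267) = 12136.

12136


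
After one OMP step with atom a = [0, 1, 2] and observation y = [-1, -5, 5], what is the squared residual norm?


a^T a = 5.
a^T y = 5.
coeff = 5/5 = 1.
||r||^2 = 46.

46


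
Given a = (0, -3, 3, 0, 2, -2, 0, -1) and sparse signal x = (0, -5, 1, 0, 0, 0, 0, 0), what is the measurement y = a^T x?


Non-zero terms: ['-3*-5', '3*1']
Products: [15, 3]
y = sum = 18.

18


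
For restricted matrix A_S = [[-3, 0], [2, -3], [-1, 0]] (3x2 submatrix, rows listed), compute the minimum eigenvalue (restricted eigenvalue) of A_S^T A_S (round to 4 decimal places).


A_S^T A_S = [[14, -6], [-6, 9]].
trace = 23.
det = 90.
disc = trace^2 - 4*det = 529 - 4*90 = 169.
sqrt(169) = 13.
lam_min = (23 - 13)/2 = 5 = 5.0000.

5.0000


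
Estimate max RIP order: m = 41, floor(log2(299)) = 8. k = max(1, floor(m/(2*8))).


floor(log2(299)) = 8.
2*8 = 16.
m/(2*floor(log2(n))) = 41/16 ≈ 2.5625.
floor = 2.
k = max(1, 2) = 2.

2


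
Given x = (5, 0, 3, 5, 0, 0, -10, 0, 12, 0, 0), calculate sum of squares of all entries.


Non-zero entries: [(0, 5), (2, 3), (3, 5), (6, -10), (8, 12)]
Squares: [25, 9, 25, 100, 144]
||x||_2^2 = sum = 303.

303


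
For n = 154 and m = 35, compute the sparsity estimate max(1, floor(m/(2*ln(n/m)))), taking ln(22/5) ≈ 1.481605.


n/m = 154/35 = 22/5.
ln(n/m) ≈ 1.481605.
2*ln(n/m) ≈ 2.96321.
m/(2*ln(n/m)) ≈ 35/2.96321 ≈ 11.8115.
floor = 11.
k_max = max(1, 11) = 11.

11


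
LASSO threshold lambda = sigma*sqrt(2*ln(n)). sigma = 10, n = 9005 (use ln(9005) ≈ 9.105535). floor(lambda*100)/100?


ln(9005) ≈ 9.105535.
2*ln(n) ≈ 18.21107.
sqrt(2*ln(n)) ≈ sqrt(18.21107) ≈ 4.267443.
lambda ≈ 10*4.267443 = 42.67443.
floor(lambda*100)/100 = 42.67.

42.67


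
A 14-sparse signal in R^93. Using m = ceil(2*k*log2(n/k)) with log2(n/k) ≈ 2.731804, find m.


log2(n/k) = log2(93/14) ≈ 2.731804.
2*k*log2(n/k) ≈ 2*14*2.731804 = 76.490512.
m = ceil(76.490512) = 77.

77


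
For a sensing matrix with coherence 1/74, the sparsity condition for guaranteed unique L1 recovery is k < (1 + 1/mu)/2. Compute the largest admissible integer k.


1/mu = 74.
1 + 1/mu = 75.
(1 + 1/mu)/2 = 37.5 is not an integer, so k_max = floor(37.5) = 37.

37


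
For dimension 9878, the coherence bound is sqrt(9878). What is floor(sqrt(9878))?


99^2 = 9801 <= 9878 < 10000 = 100^2, so 99 <= sqrt(9878) < 100.
floor(sqrt(9878)) = 99.

99


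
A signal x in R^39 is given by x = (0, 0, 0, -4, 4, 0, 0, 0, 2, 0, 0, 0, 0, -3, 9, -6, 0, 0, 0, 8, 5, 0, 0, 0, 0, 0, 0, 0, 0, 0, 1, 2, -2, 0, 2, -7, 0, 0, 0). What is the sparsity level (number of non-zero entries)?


Non-zero positions: [3, 4, 8, 13, 14, 15, 19, 20, 30, 31, 32, 34, 35].
Sparsity = 13.

13


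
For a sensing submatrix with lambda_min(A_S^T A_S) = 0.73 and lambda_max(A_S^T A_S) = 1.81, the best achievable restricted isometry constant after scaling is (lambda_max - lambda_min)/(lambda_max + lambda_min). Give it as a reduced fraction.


lambda_max - lambda_min = 1.81 - 0.73 = 1.08.
lambda_max + lambda_min = 1.81 + 0.73 = 2.54.
delta = 1.08/2.54 = 108/254 = 54/127.

54/127


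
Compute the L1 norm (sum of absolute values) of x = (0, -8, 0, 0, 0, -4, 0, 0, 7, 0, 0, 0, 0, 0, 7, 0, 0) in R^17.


Non-zero entries: [(1, -8), (5, -4), (8, 7), (14, 7)]
Absolute values: [8, 4, 7, 7]
||x||_1 = sum = 26.

26


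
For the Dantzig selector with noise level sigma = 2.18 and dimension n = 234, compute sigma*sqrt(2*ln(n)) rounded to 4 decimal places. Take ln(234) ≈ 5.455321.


ln(234) ≈ 5.455321.
2*ln(n) ≈ 10.910642.
sqrt(2*ln(n)) ≈ sqrt(10.910642) ≈ 3.303126.
threshold ≈ 2.18*3.303126 = 7.20081468 ≈ 7.2008.

7.2008


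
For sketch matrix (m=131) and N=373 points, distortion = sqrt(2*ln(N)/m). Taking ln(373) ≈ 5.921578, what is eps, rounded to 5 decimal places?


ln(373) ≈ 5.921578.
2*ln(N)/m ≈ 2*5.921578/131 ≈ 0.09040577.
eps = sqrt(0.09040577) ≈ 0.3006755 ≈ 0.30068.

0.30068


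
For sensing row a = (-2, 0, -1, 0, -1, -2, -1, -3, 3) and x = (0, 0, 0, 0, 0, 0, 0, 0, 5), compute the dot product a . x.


Non-zero terms: ['3*5']
Products: [15]
y = sum = 15.

15


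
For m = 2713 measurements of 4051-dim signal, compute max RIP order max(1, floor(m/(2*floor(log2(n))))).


floor(log2(4051)) = 11.
2*11 = 22.
m/(2*floor(log2(n))) = 2713/22 ≈ 123.3182.
floor = 123.
k = max(1, 123) = 123.

123


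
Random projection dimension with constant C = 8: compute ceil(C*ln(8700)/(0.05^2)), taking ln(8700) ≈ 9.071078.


ln(8700) ≈ 9.071078.
eps^2 = 0.05^2 = 0.0025.
C*ln(N)/eps^2 ≈ 8*9.071078/0.0025 ≈ 29027.4496.
m = ceil(29027.4496) = 29028.

29028


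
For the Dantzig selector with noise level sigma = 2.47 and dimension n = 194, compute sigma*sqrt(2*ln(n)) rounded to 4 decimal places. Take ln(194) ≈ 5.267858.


ln(194) ≈ 5.267858.
2*ln(n) ≈ 10.535716.
sqrt(2*ln(n)) ≈ sqrt(10.535716) ≈ 3.245877.
threshold ≈ 2.47*3.245877 = 8.01731619 ≈ 8.0173.

8.0173


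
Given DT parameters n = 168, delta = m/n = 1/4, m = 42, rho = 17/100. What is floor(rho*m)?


m = 1/4*168 = 42.
rho = 17/100.
rho*m = 17/100*42 = 7.14.
k = floor(7.14) = 7.

7


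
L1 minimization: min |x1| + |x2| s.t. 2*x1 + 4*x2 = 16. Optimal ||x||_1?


Axis intercepts:
  x1 = 8, x2 = 0: L1 = 8
  x1 = 0, x2 = 4: L1 = 4
x* = (0, 4)
||x*||_1 = 4.

4
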